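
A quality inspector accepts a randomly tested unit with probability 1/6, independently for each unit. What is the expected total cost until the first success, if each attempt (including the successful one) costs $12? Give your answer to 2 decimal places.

E[#attempts] = 1/p = 6; E[cost] = 12·6 = 72.
≈ 72.00

$72.00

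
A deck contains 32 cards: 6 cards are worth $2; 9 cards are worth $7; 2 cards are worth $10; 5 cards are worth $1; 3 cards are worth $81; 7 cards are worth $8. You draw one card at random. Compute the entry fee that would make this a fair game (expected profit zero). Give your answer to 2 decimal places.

$12.47

E[payout] = (6/32)·2 + (9/32)·7 + (2/32)·10 + (5/32)·1 + (3/32)·81 + (7/32)·8 = 399/32
Fair fee = E[payout] = 399/32 ≈ $12.47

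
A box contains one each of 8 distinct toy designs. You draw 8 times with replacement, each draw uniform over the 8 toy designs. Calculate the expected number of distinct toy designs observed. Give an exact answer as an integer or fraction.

11012415/2097152

Let Xⱼ=1 if type j appears at least once. P(Xⱼ=1) = 1 − ((8−1)/8)^8 = 11012415/16777216.
E[#distinct] = 8·11012415/16777216 = 11012415/2097152.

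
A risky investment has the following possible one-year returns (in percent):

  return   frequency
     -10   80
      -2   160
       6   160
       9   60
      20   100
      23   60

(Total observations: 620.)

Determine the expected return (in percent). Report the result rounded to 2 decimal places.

Total = 620, so P(return=-10) = 80/620, etc.
E[X] = (4/31)·(-10) + (8/31)·(-2) + (8/31)·6 + (3/31)·9 + (5/31)·20 + (3/31)·23
     = 188/31 ≈ 6.06

6.06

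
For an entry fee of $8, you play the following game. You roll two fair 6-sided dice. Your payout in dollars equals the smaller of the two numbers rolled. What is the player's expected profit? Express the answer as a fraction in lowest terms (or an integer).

-197/36 dollars

Distribution of the smaller of the two numbers rolled: 1 w.p. 11/36, 2 w.p. 1/4, 3 w.p. 7/36, 4 w.p. 5/36, 5 w.p. 1/12, 6 w.p. 1/36
E[payout] = (11/36)·1 + (1/4)·2 + (7/36)·3 + (5/36)·4 + (1/12)·5 + (1/36)·6 = 91/36
Expected profit = 91/36 − 8 = -197/36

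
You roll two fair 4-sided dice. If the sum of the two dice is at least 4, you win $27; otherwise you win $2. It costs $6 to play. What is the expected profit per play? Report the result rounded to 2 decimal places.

$16.31

E[payout] = (3/16)·2 + (13/16)·27 = 357/16
Expected profit = 357/16 − 6 = 261/16 ≈ $16.31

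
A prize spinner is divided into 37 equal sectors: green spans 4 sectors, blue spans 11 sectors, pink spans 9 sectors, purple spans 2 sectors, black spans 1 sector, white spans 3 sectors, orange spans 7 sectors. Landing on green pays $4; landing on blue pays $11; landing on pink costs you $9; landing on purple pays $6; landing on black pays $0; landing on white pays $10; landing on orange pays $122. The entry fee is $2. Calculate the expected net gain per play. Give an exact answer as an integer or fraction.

E[payout] = (4/37)·4 + (11/37)·11 + (9/37)·(-9) + (2/37)·6 + (1/37)·0 + (3/37)·10 + (7/37)·122 = 952/37
Expected profit = 952/37 − 2 = 878/37

878/37 dollars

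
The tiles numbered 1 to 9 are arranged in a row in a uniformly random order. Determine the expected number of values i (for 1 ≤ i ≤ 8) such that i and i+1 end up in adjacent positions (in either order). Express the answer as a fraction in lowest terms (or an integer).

For each i ∈ {1,…,8}, let Xᵢ = 1 if i and i+1 are adjacent. P(Xᵢ=1) = 2·(9−1)!/9! = 2/9.
By linearity, E[ΣXᵢ] = (8)·(2/9) = 16/9.

16/9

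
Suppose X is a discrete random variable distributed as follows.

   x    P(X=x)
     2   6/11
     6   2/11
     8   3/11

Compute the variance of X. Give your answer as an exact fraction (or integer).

864/121

E[X] = (6/11)·2 + (2/11)·6 + (3/11)·8 = 48/11
E[X²] = (6/11)·4 + (2/11)·36 + (3/11)·64 = 288/11
Var(X) = 288/11 − (48/11)² = 864/121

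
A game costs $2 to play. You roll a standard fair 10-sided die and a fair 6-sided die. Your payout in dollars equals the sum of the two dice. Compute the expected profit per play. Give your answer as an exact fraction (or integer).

$7

Distribution of the sum of the two dice: 2 w.p. 1/60, 3 w.p. 1/30, 4 w.p. 1/20, 5 w.p. 1/15, 6 w.p. 1/12, 7 w.p. 1/10, …
E[payout] = (1/60)·2 + (1/30)·3 + (1/20)·4 + (1/15)·5 + (1/12)·6 + (1/10)·7 + (1/10)·8 + (1/10)·9 + (1/10)·10 + (1/10)·11 + (1/12)·12 + (1/15)·13 + (1/20)·14 + (1/30)·15 + (1/60)·16 = 9
Expected profit = 9 − 2 = 7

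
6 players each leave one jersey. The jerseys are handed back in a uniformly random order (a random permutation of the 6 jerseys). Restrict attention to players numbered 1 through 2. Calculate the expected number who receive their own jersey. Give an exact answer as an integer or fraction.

Let Xᵢ = 1 if person i gets their own jersey. For each i, P(Xᵢ=1) = 1/6.
By linearity of expectation, E[X₁+…+X_2] = 2·(1/6) = 1/3.

1/3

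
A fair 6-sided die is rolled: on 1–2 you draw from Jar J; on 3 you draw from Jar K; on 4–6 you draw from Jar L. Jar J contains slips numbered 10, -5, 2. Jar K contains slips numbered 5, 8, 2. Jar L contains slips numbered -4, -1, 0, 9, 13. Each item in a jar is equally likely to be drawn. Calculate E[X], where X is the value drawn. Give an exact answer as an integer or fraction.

149/45

E[X | Jar J] = (10 − 5 + 2)/3 = 7/3
E[X | Jar K] = (5 + 8 + 2)/3 = 5
E[X | Jar L] = (-4 − 1 + 0 + 9 + 13)/5 = 17/5
E[X] = (1/3)·7/3 + (1/6)·5 + (1/2)·17/5 = 149/45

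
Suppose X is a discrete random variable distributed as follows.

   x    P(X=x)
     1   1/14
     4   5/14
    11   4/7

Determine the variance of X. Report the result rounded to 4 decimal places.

14.3112

E[X] = (1/14)·1 + (5/14)·4 + (4/7)·11 = 109/14
E[X²] = (1/14)·1 + (5/14)·16 + (4/7)·121 = 1049/14
Var(X) = 1049/14 − (109/14)² = 2805/196 ≈ 14.3112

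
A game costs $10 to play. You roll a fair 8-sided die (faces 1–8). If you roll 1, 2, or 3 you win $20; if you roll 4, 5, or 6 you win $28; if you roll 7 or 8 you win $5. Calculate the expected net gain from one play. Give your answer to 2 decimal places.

E[payout] = (1/4)·5 + (3/8)·20 + (3/8)·28 = 77/4
Expected profit = 77/4 − 10 = 37/4 ≈ $9.25

$9.25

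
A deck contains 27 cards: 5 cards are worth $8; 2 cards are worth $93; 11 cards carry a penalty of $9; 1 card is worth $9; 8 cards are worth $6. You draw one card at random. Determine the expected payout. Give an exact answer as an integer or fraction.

184/27 dollars

E[payout] = (5/27)·8 + (2/27)·93 + (11/27)·(-9) + (1/27)·9 + (8/27)·6 = 184/27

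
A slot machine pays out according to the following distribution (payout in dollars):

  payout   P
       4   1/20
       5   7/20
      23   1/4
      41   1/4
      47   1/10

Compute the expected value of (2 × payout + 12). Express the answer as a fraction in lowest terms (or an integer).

573/10

E[2x+12] = (1/20)·20 + (7/20)·22 + (1/4)·58 + (1/4)·94 + (1/10)·106
     = 573/10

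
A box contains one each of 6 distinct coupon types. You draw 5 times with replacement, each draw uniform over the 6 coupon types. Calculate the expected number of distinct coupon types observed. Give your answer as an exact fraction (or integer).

Let Xⱼ=1 if type j appears at least once. P(Xⱼ=1) = 1 − ((6−1)/6)^5 = 4651/7776.
E[#distinct] = 6·4651/7776 = 4651/1296.

4651/1296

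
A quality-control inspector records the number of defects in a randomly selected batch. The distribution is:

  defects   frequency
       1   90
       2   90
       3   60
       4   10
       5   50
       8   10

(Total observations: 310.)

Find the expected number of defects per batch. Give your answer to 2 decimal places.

2.65

Total = 310, so P(defects=1) = 90/310, etc.
E[X] = (9/31)·1 + (9/31)·2 + (6/31)·3 + (1/31)·4 + (5/31)·5 + (1/31)·8
     = 82/31 ≈ 2.65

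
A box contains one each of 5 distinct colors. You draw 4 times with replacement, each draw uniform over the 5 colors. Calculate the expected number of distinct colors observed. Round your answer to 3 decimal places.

Let Xⱼ=1 if type j appears at least once. P(Xⱼ=1) = 1 − ((5−1)/5)^4 = 369/625.
E[#distinct] = 5·369/625 = 369/125.
≈ 2.952

2.952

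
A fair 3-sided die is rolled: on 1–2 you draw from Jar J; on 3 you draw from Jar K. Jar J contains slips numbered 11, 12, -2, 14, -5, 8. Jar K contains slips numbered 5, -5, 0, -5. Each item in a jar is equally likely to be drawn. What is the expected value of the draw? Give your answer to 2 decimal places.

E[X | Jar J] = (11 + 12 − 2 + 14 − 5 + 8)/6 = 19/3
E[X | Jar K] = (5 − 5 + 0 − 5)/4 = -5/4
E[X] = (2/3)·19/3 + (1/3)·(-5/4) = 137/36 ≈ 3.81

3.81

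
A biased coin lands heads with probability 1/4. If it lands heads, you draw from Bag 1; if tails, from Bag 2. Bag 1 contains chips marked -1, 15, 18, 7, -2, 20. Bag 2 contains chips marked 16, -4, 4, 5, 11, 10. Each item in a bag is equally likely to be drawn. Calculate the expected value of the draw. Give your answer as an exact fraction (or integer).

E[X | Bag 1] = (-1 + 15 + 18 + 7 − 2 + 20)/6 = 19/2
E[X | Bag 2] = (16 − 4 + 4 + 5 + 11 + 10)/6 = 7
E[X] = (1/4)·19/2 + (3/4)·7 = 61/8

61/8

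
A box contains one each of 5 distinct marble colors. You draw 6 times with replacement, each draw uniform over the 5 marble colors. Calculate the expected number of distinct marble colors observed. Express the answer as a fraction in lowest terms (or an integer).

11529/3125

Let Xⱼ=1 if type j appears at least once. P(Xⱼ=1) = 1 − ((5−1)/5)^6 = 11529/15625.
E[#distinct] = 5·11529/15625 = 11529/3125.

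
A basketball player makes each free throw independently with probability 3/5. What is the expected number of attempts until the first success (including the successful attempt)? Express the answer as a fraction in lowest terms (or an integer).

For a geometric distribution, E[trials] = 1/p = 1/(3/5) = 5/3.

5/3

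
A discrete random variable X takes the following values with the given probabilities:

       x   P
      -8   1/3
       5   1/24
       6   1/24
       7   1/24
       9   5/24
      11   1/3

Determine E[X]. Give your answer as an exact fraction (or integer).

29/8

E[X] = (1/3)·(-8) + (1/24)·5 + (1/24)·6 + (1/24)·7 + (5/24)·9 + (1/3)·11
     = 29/8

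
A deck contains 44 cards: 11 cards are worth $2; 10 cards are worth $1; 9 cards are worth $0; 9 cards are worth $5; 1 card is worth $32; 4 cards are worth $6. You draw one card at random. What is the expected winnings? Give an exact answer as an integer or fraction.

E[payout] = (11/44)·2 + (10/44)·1 + (9/44)·0 + (9/44)·5 + (1/44)·32 + (4/44)·6 = 133/44

133/44 dollars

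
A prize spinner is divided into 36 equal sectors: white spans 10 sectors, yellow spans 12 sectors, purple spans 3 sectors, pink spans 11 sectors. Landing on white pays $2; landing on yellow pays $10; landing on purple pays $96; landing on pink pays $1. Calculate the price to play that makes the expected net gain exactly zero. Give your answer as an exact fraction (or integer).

E[payout] = (10/36)·2 + (12/36)·10 + (3/36)·96 + (11/36)·1 = 439/36
Fair fee = E[payout] = 439/36

439/36 dollars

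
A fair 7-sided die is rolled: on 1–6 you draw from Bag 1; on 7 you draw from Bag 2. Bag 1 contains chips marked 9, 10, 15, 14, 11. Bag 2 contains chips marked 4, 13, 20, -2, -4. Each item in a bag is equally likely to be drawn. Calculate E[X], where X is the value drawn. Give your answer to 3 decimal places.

E[X | Bag 1] = (9 + 10 + 15 + 14 + 11)/5 = 59/5
E[X | Bag 2] = (4 + 13 + 20 − 2 − 4)/5 = 31/5
E[X] = (6/7)·59/5 + (1/7)·31/5 = 11 ≈ 11.000

11.000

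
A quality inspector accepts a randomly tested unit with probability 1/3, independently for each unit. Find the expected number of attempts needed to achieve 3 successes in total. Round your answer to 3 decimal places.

By linearity (sum of 3 independent geometric waits), E[trials] = 3/p = 3/(1/3) = 9.
≈ 9.000

9.000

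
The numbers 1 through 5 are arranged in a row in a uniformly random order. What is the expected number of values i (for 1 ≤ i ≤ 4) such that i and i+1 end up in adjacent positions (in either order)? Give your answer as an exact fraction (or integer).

For each i ∈ {1,…,4}, let Xᵢ = 1 if i and i+1 are adjacent. P(Xᵢ=1) = 2·(5−1)!/5! = 2/5.
By linearity, E[ΣXᵢ] = (4)·(2/5) = 8/5.

8/5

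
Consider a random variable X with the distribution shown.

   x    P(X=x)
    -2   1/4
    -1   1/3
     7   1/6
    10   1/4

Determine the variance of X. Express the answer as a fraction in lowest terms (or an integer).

E[X] = (1/4)·(-2) + (1/3)·(-1) + (1/6)·7 + (1/4)·10 = 17/6
E[X²] = (1/4)·4 + (1/3)·1 + (1/6)·49 + (1/4)·100 = 69/2
Var(X) = 69/2 − (17/6)² = 953/36

953/36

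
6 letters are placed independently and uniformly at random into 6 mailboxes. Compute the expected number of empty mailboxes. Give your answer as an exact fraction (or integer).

Let Xⱼ=1 if mailbox j is empty. P(Xⱼ=1) = ((6-1)/6)^6 = 15625/46656.
By linearity, E[#empty] = 6·15625/46656 = 15625/7776.

15625/7776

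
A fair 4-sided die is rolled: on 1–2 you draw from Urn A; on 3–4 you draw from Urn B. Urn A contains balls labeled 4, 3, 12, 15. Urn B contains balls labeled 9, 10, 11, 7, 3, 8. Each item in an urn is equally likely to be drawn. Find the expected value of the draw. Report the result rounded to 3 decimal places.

8.250

E[X | Urn A] = (4 + 3 + 12 + 15)/4 = 17/2
E[X | Urn B] = (9 + 10 + 11 + 7 + 3 + 8)/6 = 8
E[X] = (1/2)·17/2 + (1/2)·8 = 33/4 ≈ 8.250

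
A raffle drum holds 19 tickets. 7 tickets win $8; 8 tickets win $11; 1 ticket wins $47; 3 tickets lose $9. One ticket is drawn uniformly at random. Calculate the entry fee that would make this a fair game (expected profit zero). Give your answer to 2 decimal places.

$8.63

E[payout] = (7/19)·8 + (8/19)·11 + (1/19)·47 + (3/19)·(-9) = 164/19
Fair fee = E[payout] = 164/19 ≈ $8.63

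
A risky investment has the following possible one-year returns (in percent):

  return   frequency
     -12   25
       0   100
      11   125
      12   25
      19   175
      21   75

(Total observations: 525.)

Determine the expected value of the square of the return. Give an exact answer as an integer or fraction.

1581/7

Total = 525, so P(return=-12) = 25/525, etc.
E[X²] = (1/21)·144 + (4/21)·0 + (5/21)·121 + (1/21)·144 + (1/3)·361 + (1/7)·441
     = 1581/7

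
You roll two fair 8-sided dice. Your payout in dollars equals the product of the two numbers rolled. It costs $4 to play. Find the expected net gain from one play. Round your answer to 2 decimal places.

Distribution of the product of the two numbers rolled: 1 w.p. 1/64, 2 w.p. 1/32, 3 w.p. 1/32, 4 w.p. 3/64, 5 w.p. 1/32, 6 w.p. 1/16, …
E[payout] = (1/64)·1 + (1/32)·2 + (1/32)·3 + (3/64)·4 + (1/32)·5 + (1/16)·6 + (1/32)·7 + (1/16)·8 + (1/64)·9 + (1/32)·10 + (1/16)·12 + (1/32)·14 + (1/32)·15 + (3/64)·16 + (1/32)·18 + (1/32)·20 + (1/32)·21 + (1/16)·24 + (1/64)·25 + (1/32)·28 + (1/32)·30 + (1/32)·32 + (1/32)·35 + (1/64)·36 + (1/32)·40 + (1/32)·42 + (1/32)·48 + (1/64)·49 + (1/32)·56 + (1/64)·64 = 81/4
Expected profit = 81/4 − 4 = 65/4 ≈ $16.25

$16.25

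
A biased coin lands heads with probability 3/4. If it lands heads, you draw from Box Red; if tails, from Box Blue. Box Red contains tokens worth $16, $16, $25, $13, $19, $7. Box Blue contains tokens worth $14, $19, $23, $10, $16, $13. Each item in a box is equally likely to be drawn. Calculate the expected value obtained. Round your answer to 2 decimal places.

$15.96

E[X | Box Red] = (16 + 16 + 25 + 13 + 19 + 7)/6 = 16
E[X | Box Blue] = (14 + 19 + 23 + 10 + 16 + 13)/6 = 95/6
E[X] = (3/4)·16 + (1/4)·95/6 = 383/24 ≈ 15.96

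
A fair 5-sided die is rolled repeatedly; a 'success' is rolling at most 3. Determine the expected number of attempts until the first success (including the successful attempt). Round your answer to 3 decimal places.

For a geometric distribution, E[trials] = 1/p = 1/(3/5) = 5/3.
≈ 1.667

1.667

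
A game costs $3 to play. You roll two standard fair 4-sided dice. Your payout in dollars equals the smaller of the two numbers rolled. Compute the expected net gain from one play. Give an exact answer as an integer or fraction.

-9/8 dollars

Distribution of the smaller of the two numbers rolled: 1 w.p. 7/16, 2 w.p. 5/16, 3 w.p. 3/16, 4 w.p. 1/16
E[payout] = (7/16)·1 + (5/16)·2 + (3/16)·3 + (1/16)·4 = 15/8
Expected profit = 15/8 − 3 = -9/8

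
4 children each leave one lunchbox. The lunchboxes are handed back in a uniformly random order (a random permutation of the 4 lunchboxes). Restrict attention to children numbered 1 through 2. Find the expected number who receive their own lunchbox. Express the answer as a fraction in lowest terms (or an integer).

Let Xᵢ = 1 if person i gets their own lunchbox. For each i, P(Xᵢ=1) = 1/4.
By linearity of expectation, E[X₁+…+X_2] = 2·(1/4) = 1/2.

1/2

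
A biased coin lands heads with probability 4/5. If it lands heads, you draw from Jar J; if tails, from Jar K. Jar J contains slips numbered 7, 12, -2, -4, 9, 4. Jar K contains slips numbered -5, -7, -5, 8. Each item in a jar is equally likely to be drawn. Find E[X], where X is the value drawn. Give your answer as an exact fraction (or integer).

181/60

E[X | Jar J] = (7 + 12 − 2 − 4 + 9 + 4)/6 = 13/3
E[X | Jar K] = (-5 − 7 − 5 + 8)/4 = -9/4
E[X] = (4/5)·13/3 + (1/5)·(-9/4) = 181/60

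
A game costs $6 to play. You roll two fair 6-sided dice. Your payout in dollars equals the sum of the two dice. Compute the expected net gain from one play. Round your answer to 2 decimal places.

Distribution of the sum of the two dice: 2 w.p. 1/36, 3 w.p. 1/18, 4 w.p. 1/12, 5 w.p. 1/9, 6 w.p. 5/36, 7 w.p. 1/6, …
E[payout] = (1/36)·2 + (1/18)·3 + (1/12)·4 + (1/9)·5 + (5/36)·6 + (1/6)·7 + (5/36)·8 + (1/9)·9 + (1/12)·10 + (1/18)·11 + (1/36)·12 = 7
Expected profit = 7 − 6 = 1 ≈ $1.00

$1.00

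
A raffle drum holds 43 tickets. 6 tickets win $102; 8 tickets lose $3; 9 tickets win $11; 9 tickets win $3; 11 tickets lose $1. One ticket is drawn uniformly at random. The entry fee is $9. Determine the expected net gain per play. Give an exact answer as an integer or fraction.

316/43 dollars

E[payout] = (6/43)·102 + (8/43)·(-3) + (9/43)·11 + (9/43)·3 + (11/43)·(-1) = 703/43
Expected profit = 703/43 − 9 = 316/43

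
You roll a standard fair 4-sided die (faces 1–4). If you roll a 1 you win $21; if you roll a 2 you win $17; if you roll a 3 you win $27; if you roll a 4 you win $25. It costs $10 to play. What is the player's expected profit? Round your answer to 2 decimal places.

$12.50

E[payout] = (1/4)·17 + (1/4)·21 + (1/4)·25 + (1/4)·27 = 45/2
Expected profit = 45/2 − 10 = 25/2 ≈ $12.50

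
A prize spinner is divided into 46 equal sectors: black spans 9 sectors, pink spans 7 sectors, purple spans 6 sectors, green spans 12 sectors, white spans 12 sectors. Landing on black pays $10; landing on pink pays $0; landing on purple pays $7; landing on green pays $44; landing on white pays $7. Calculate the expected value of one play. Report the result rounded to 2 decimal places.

E[payout] = (9/46)·10 + (7/46)·0 + (6/46)·7 + (12/46)·44 + (12/46)·7 = 372/23
≈ $16.17

$16.17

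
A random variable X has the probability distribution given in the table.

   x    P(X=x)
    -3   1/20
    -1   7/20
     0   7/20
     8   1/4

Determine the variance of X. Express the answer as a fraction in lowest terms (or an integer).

E[X] = (1/20)·(-3) + (7/20)·(-1) + (7/20)·0 + (1/4)·8 = 3/2
E[X²] = (1/20)·9 + (7/20)·1 + (7/20)·0 + (1/4)·64 = 84/5
Var(X) = 84/5 − (3/2)² = 291/20

291/20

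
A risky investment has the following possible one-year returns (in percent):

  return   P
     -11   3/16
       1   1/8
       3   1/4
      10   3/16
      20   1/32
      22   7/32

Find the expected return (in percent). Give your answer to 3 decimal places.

6.125

E[X] = (3/16)·(-11) + (1/8)·1 + (1/4)·3 + (3/16)·10 + (1/32)·20 + (7/32)·22
     = 49/8 ≈ 6.125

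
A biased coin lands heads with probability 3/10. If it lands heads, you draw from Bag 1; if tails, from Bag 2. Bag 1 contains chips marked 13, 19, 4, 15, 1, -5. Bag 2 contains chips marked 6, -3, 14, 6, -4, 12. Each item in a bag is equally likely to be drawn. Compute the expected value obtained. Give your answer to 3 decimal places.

E[X | Bag 1] = (13 + 19 + 4 + 15 + 1 − 5)/6 = 47/6
E[X | Bag 2] = (6 − 3 + 14 + 6 − 4 + 12)/6 = 31/6
E[X] = (3/10)·47/6 + (7/10)·31/6 = 179/30 ≈ 5.967

5.967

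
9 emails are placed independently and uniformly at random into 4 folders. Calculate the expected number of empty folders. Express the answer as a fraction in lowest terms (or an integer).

19683/65536

Let Xⱼ=1 if folder j is empty. P(Xⱼ=1) = ((4-1)/4)^9 = 19683/262144.
By linearity, E[#empty] = 4·19683/262144 = 19683/65536.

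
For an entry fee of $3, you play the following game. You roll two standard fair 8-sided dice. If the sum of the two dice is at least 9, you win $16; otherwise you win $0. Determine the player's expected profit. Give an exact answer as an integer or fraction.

E[payout] = (7/16)·0 + (9/16)·16 = 9
Expected profit = 9 − 3 = 6

$6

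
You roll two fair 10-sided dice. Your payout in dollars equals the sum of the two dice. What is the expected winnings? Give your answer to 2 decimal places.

Distribution of the sum of the two dice: 2 w.p. 1/100, 3 w.p. 1/50, 4 w.p. 3/100, 5 w.p. 1/25, 6 w.p. 1/20, 7 w.p. 3/50, …
E[payout] = (1/100)·2 + (1/50)·3 + (3/100)·4 + (1/25)·5 + (1/20)·6 + (3/50)·7 + (7/100)·8 + (2/25)·9 + (9/100)·10 + (1/10)·11 + (9/100)·12 + (2/25)·13 + (7/100)·14 + (3/50)·15 + (1/20)·16 + (1/25)·17 + (3/100)·18 + (1/50)·19 + (1/100)·20 = 11
≈ $11.00

$11.00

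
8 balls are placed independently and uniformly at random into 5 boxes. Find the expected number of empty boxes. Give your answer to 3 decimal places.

0.839

Let Xⱼ=1 if box j is empty. P(Xⱼ=1) = ((5-1)/5)^8 = 65536/390625.
By linearity, E[#empty] = 5·65536/390625 = 65536/78125.
≈ 0.839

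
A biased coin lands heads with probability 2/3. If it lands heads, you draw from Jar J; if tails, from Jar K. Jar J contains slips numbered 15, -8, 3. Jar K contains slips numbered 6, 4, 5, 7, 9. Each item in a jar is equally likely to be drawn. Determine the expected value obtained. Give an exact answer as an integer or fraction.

193/45

E[X | Jar J] = (15 − 8 + 3)/3 = 10/3
E[X | Jar K] = (6 + 4 + 5 + 7 + 9)/5 = 31/5
E[X] = (2/3)·10/3 + (1/3)·31/5 = 193/45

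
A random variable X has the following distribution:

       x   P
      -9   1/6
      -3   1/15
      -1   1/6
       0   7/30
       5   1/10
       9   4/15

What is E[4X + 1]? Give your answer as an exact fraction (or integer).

E[4x+1] = (1/6)·(-35) + (1/15)·(-11) + (1/6)·(-3) + (7/30)·1 + (1/10)·21 + (4/15)·37
     = 77/15

77/15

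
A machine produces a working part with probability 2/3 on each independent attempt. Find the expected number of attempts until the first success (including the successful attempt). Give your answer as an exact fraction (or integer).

For a geometric distribution, E[trials] = 1/p = 1/(2/3) = 3/2.

3/2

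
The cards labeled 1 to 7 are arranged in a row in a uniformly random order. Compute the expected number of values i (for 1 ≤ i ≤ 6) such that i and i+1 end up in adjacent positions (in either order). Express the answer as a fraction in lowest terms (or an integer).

12/7

For each i ∈ {1,…,6}, let Xᵢ = 1 if i and i+1 are adjacent. P(Xᵢ=1) = 2·(7−1)!/7! = 2/7.
By linearity, E[ΣXᵢ] = (6)·(2/7) = 12/7.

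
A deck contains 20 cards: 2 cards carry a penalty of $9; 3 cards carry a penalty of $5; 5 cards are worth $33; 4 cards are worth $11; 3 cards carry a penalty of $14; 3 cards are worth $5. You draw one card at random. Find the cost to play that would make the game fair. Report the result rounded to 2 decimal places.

E[payout] = (2/20)·(-9) + (3/20)·(-5) + (5/20)·33 + (4/20)·11 + (3/20)·(-14) + (3/20)·5 = 149/20
Fair fee = E[payout] = 149/20 ≈ $7.45

$7.45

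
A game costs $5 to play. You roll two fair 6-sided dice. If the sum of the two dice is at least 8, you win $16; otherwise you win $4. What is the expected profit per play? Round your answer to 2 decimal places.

E[payout] = (7/12)·4 + (5/12)·16 = 9
Expected profit = 9 − 5 = 4 ≈ $4.00

$4.00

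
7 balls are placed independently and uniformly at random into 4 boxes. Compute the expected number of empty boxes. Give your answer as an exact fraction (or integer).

2187/4096

Let Xⱼ=1 if box j is empty. P(Xⱼ=1) = ((4-1)/4)^7 = 2187/16384.
By linearity, E[#empty] = 4·2187/16384 = 2187/4096.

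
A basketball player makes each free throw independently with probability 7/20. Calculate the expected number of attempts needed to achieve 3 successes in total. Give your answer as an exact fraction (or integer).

60/7

By linearity (sum of 3 independent geometric waits), E[trials] = 3/p = 3/(7/20) = 60/7.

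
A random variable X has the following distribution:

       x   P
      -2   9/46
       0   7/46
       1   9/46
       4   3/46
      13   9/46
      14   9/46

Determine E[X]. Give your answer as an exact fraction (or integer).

123/23

E[X] = (9/46)·(-2) + (7/46)·0 + (9/46)·1 + (3/46)·4 + (9/46)·13 + (9/46)·14
     = 123/23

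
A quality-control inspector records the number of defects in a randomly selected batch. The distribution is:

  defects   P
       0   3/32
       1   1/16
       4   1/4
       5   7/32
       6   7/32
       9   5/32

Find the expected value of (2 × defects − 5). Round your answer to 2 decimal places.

4.75

E[2x-5] = (3/32)·(-5) + (1/16)·(-3) + (1/4)·3 + (7/32)·5 + (7/32)·7 + (5/32)·13
     = 19/4 ≈ 4.75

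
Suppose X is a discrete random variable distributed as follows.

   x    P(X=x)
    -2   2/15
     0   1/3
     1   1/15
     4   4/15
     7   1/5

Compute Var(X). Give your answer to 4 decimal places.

9.5289

E[X] = (2/15)·(-2) + (1/3)·0 + (1/15)·1 + (4/15)·4 + (1/5)·7 = 34/15
E[X²] = (2/15)·4 + (1/3)·0 + (1/15)·1 + (4/15)·16 + (1/5)·49 = 44/3
Var(X) = 44/3 − (34/15)² = 2144/225 ≈ 9.5289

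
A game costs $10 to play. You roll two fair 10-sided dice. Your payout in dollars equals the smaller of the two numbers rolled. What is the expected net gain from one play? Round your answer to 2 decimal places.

-$6.15

Distribution of the smaller of the two numbers rolled: 1 w.p. 19/100, 2 w.p. 17/100, 3 w.p. 3/20, 4 w.p. 13/100, 5 w.p. 11/100, 6 w.p. 9/100, …
E[payout] = (19/100)·1 + (17/100)·2 + (3/20)·3 + (13/100)·4 + (11/100)·5 + (9/100)·6 + (7/100)·7 + (1/20)·8 + (3/100)·9 + (1/100)·10 = 77/20
Expected profit = 77/20 − 10 = -123/20 ≈ -$6.15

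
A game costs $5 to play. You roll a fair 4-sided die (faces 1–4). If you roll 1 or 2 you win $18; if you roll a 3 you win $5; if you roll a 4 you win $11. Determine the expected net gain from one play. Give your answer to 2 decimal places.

$8.00

E[payout] = (1/4)·5 + (1/4)·11 + (1/2)·18 = 13
Expected profit = 13 − 5 = 8 ≈ $8.00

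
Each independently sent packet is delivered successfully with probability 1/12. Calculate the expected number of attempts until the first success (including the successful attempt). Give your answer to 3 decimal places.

12.000

For a geometric distribution, E[trials] = 1/p = 1/(1/12) = 12.
≈ 12.000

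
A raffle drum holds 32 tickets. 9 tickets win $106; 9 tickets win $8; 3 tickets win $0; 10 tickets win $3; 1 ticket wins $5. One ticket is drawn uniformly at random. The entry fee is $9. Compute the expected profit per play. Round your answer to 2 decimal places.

E[payout] = (9/32)·106 + (9/32)·8 + (3/32)·0 + (10/32)·3 + (1/32)·5 = 1061/32
Expected profit = 1061/32 − 9 = 773/32 ≈ $24.16

$24.16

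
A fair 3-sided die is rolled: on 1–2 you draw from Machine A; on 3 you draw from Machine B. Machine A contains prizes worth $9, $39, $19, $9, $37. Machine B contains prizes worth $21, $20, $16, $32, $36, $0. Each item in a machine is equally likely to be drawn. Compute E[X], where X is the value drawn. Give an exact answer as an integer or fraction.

E[X | Machine A] = (9 + 39 + 19 + 9 + 37)/5 = 113/5
E[X | Machine B] = (21 + 20 + 16 + 32 + 36 + 0)/6 = 125/6
E[X] = (2/3)·113/5 + (1/3)·125/6 = 1981/90

1981/90 dollars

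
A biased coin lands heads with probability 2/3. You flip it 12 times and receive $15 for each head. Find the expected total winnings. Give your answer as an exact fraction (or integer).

$120

E[#heads] = 12·2/3 = 8 (linearity over flips).
E[winnings] = 15·8 = 120.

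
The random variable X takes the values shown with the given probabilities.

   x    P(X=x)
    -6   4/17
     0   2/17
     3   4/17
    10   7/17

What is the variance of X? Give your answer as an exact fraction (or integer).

11596/289

E[X] = (4/17)·(-6) + (2/17)·0 + (4/17)·3 + (7/17)·10 = 58/17
E[X²] = (4/17)·36 + (2/17)·0 + (4/17)·9 + (7/17)·100 = 880/17
Var(X) = 880/17 − (58/17)² = 11596/289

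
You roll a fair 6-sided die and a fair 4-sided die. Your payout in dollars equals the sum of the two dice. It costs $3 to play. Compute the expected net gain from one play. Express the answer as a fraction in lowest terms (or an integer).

Distribution of the sum of the two dice: 2 w.p. 1/24, 3 w.p. 1/12, 4 w.p. 1/8, 5 w.p. 1/6, 6 w.p. 1/6, 7 w.p. 1/6, …
E[payout] = (1/24)·2 + (1/12)·3 + (1/8)·4 + (1/6)·5 + (1/6)·6 + (1/6)·7 + (1/8)·8 + (1/12)·9 + (1/24)·10 = 6
Expected profit = 6 − 3 = 3

$3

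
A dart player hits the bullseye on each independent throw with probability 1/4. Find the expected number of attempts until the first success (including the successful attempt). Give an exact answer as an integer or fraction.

4

For a geometric distribution, E[trials] = 1/p = 1/(1/4) = 4.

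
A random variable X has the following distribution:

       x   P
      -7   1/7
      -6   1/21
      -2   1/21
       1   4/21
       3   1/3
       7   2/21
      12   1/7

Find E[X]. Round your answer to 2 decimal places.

E[X] = (1/7)·(-7) + (1/21)·(-6) + (1/21)·(-2) + (4/21)·1 + (1/3)·3 + (2/21)·7 + (1/7)·12
     = 46/21 ≈ 2.19

2.19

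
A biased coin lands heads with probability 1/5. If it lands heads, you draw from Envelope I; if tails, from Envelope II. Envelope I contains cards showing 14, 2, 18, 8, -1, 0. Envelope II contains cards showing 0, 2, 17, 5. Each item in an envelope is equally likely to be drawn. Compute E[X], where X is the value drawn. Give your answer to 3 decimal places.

6.167

E[X | Envelope I] = (14 + 2 + 18 + 8 − 1 + 0)/6 = 41/6
E[X | Envelope II] = (0 + 2 + 17 + 5)/4 = 6
E[X] = (1/5)·41/6 + (4/5)·6 = 37/6 ≈ 6.167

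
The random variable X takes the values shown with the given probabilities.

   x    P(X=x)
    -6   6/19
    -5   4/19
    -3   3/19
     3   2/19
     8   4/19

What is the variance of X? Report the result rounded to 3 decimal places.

E[X] = (6/19)·(-6) + (4/19)·(-5) + (3/19)·(-3) + (2/19)·3 + (4/19)·8 = -27/19
E[X²] = (6/19)·36 + (4/19)·25 + (3/19)·9 + (2/19)·9 + (4/19)·64 = 617/19
Var(X) = 617/19 − (-27/19)² = 10994/361 ≈ 30.454

30.454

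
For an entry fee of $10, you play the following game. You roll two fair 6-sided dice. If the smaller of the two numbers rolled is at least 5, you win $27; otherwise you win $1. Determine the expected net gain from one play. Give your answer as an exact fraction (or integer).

-55/9 dollars

E[payout] = (8/9)·1 + (1/9)·27 = 35/9
Expected profit = 35/9 − 10 = -55/9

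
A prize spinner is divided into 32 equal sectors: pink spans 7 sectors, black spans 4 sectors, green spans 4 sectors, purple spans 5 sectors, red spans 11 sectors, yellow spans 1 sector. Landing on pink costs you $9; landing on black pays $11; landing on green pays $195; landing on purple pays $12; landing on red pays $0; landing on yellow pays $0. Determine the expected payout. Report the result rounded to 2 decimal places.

E[payout] = (7/32)·(-9) + (4/32)·11 + (4/32)·195 + (5/32)·12 + (11/32)·0 + (1/32)·0 = 821/32
≈ $25.66

$25.66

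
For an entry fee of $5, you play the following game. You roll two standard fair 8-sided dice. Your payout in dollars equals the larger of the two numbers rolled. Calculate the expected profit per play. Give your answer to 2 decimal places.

$0.81

Distribution of the larger of the two numbers rolled: 1 w.p. 1/64, 2 w.p. 3/64, 3 w.p. 5/64, 4 w.p. 7/64, 5 w.p. 9/64, 6 w.p. 11/64, …
E[payout] = (1/64)·1 + (3/64)·2 + (5/64)·3 + (7/64)·4 + (9/64)·5 + (11/64)·6 + (13/64)·7 + (15/64)·8 = 93/16
Expected profit = 93/16 − 5 = 13/16 ≈ $0.81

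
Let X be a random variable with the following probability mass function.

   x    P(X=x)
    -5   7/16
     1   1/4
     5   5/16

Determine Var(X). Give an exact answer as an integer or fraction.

1207/64

E[X] = (7/16)·(-5) + (1/4)·1 + (5/16)·5 = -3/8
E[X²] = (7/16)·25 + (1/4)·1 + (5/16)·25 = 19
Var(X) = 19 − (-3/8)² = 1207/64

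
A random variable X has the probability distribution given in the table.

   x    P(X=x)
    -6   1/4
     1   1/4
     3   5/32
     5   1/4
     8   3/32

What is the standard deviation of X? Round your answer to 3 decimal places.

E[X] = 39/32, E[X²] = 733/32
Var(X) = E[X²] − (E[X])² = 733/32 − 1521/1024 = 21935/1024
SD(X) = √(21935/1024) ≈ 4.628

4.628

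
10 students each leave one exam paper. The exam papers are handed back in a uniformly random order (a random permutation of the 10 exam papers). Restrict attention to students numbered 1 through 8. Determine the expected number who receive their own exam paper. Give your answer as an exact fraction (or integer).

Let Xᵢ = 1 if person i gets their own exam paper. For each i, P(Xᵢ=1) = 1/10.
By linearity of expectation, E[X₁+…+X_8] = 8·(1/10) = 4/5.

4/5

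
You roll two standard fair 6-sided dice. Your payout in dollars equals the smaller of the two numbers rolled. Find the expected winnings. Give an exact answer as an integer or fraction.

91/36 dollars

Distribution of the smaller of the two numbers rolled: 1 w.p. 11/36, 2 w.p. 1/4, 3 w.p. 7/36, 4 w.p. 5/36, 5 w.p. 1/12, 6 w.p. 1/36
E[payout] = (11/36)·1 + (1/4)·2 + (7/36)·3 + (5/36)·4 + (1/12)·5 + (1/36)·6 = 91/36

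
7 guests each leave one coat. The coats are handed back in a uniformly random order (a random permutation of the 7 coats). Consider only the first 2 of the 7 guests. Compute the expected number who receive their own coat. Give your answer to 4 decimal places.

Let Xᵢ = 1 if person i gets their own coat. For each i, P(Xᵢ=1) = 1/7.
By linearity of expectation, E[X₁+…+X_2] = 2·(1/7) = 2/7.
≈ 0.2857

0.2857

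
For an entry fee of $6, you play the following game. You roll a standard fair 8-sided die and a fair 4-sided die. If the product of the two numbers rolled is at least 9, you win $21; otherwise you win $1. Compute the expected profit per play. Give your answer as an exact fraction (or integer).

$5

E[payout] = (1/2)·1 + (1/2)·21 = 11
Expected profit = 11 − 6 = 5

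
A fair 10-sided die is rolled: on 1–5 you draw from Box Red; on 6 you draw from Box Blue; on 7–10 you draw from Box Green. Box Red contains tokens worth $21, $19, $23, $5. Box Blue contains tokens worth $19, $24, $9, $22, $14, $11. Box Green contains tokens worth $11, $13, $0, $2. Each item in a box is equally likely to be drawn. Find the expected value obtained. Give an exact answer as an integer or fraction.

E[X | Box Red] = (21 + 19 + 23 + 5)/4 = 17
E[X | Box Blue] = (19 + 24 + 9 + 22 + 14 + 11)/6 = 33/2
E[X | Box Green] = (11 + 13 + 0 + 2)/4 = 13/2
E[X] = (1/2)·17 + (1/10)·33/2 + (2/5)·13/2 = 51/4

51/4 dollars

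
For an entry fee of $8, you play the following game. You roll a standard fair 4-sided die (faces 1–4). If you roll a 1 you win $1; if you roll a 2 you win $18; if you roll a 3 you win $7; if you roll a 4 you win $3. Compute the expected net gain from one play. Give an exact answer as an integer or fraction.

E[payout] = (1/4)·1 + (1/4)·3 + (1/4)·7 + (1/4)·18 = 29/4
Expected profit = 29/4 − 8 = -3/4

-3/4 dollars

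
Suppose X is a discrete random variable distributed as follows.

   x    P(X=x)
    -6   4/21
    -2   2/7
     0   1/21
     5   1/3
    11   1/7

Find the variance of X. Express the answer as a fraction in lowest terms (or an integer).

13802/441

E[X] = (4/21)·(-6) + (2/7)·(-2) + (1/21)·0 + (1/3)·5 + (1/7)·11 = 32/21
E[X²] = (4/21)·36 + (2/7)·4 + (1/21)·0 + (1/3)·25 + (1/7)·121 = 706/21
Var(X) = 706/21 − (32/21)² = 13802/441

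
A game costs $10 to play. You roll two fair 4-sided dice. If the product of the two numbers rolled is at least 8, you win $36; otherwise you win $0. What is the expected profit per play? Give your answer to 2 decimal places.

$3.50

E[payout] = (5/8)·0 + (3/8)·36 = 27/2
Expected profit = 27/2 − 10 = 7/2 ≈ $3.50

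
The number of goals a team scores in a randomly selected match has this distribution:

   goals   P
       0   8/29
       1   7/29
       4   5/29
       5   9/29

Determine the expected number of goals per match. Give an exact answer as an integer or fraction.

72/29

E[X] = (8/29)·0 + (7/29)·1 + (5/29)·4 + (9/29)·5
     = 72/29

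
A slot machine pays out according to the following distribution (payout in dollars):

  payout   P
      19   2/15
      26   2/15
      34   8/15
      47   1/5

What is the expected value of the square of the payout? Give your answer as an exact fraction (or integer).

E[X²] = (2/15)·361 + (2/15)·676 + (8/15)·1156 + (1/5)·2209
     = 5983/5

5983/5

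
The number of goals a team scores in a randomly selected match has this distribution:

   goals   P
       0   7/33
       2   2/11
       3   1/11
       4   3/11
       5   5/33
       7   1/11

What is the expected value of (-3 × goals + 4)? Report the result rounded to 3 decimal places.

-5.364

E[-3x+4] = (7/33)·4 + (2/11)·(-2) + (1/11)·(-5) + (3/11)·(-8) + (5/33)·(-11) + (1/11)·(-17)
     = -59/11 ≈ -5.364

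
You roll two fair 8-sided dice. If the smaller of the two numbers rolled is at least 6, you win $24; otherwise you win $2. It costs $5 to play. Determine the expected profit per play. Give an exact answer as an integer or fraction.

E[payout] = (55/64)·2 + (9/64)·24 = 163/32
Expected profit = 163/32 − 5 = 3/32

3/32 dollars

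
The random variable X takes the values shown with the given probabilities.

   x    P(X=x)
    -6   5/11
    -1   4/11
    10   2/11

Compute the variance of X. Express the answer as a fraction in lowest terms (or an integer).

4028/121

E[X] = (5/11)·(-6) + (4/11)·(-1) + (2/11)·10 = -14/11
E[X²] = (5/11)·36 + (4/11)·1 + (2/11)·100 = 384/11
Var(X) = 384/11 − (-14/11)² = 4028/121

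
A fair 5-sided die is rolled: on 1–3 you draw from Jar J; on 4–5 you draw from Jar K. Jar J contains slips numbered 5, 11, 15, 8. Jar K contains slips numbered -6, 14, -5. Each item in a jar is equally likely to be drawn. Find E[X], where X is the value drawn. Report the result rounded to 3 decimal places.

6.250

E[X | Jar J] = (5 + 11 + 15 + 8)/4 = 39/4
E[X | Jar K] = (-6 + 14 − 5)/3 = 1
E[X] = (3/5)·39/4 + (2/5)·1 = 25/4 ≈ 6.250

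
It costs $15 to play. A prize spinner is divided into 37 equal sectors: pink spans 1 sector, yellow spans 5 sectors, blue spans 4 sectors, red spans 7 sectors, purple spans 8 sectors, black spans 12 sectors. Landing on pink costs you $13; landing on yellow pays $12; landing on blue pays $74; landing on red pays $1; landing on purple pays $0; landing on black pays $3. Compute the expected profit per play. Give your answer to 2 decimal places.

-$4.57

E[payout] = (1/37)·(-13) + (5/37)·12 + (4/37)·74 + (7/37)·1 + (8/37)·0 + (12/37)·3 = 386/37
Expected profit = 386/37 − 15 = -169/37 ≈ -$4.57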